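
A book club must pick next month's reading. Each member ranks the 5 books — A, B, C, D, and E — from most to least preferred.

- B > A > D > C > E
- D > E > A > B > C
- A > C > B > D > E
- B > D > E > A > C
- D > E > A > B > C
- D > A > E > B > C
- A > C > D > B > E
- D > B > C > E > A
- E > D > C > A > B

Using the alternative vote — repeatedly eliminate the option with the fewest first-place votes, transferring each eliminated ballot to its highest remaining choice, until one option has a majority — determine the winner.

Round 1: D 4, A 2, B 2, E 1, C 0. C has the fewest and is eliminated.
Round 2: D 4, A 2, B 2, E 1. E has the fewest and is eliminated.
Round 3: D 5, A 2, B 2. D has a majority.

D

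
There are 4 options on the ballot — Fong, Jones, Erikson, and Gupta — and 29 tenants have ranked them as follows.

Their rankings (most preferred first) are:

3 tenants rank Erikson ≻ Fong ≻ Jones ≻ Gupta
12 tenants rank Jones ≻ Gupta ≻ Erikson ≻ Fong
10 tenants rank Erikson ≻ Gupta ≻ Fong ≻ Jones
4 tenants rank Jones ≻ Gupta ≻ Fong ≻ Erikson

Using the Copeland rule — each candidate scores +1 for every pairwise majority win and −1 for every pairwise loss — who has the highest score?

Pairwise results:
  Fong vs Jones: Jones wins 16–13.
  Fong vs Erikson: Erikson wins 25–4.
  Fong vs Gupta: Gupta wins 26–3.
  Jones vs Erikson: Jones wins 16–13.
  Jones vs Gupta: Jones wins 19–10.
  Erikson vs Gupta: Gupta wins 16–13.
Copeland scores (wins − losses):
  Fong: 0 − 3 = -3
  Jones: 3 − 0 = 3
  Erikson: 1 − 2 = -1
  Gupta: 2 − 1 = 1
Jones has the best Copeland score.

Jones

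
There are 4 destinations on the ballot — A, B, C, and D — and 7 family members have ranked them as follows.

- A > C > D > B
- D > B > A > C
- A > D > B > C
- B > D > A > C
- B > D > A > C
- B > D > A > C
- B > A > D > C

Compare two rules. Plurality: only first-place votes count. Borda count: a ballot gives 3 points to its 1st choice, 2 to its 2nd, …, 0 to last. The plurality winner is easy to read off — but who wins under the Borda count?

B

Plurality first-place counts: A 2, B 4, C 0, D 1 → B.
Borda totals: A 12, B 15, C 2, D 13 → B.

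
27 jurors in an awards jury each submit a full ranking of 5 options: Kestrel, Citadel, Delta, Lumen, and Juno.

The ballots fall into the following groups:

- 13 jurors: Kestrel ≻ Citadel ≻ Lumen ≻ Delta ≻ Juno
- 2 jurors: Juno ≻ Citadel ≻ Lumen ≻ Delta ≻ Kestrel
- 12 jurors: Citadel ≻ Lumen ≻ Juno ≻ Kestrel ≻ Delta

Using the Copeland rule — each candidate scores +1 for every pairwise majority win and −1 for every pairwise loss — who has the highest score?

Pairwise results:
  Kestrel vs Citadel: Citadel wins 14–13.
  Kestrel vs Delta: Kestrel wins 25–2.
  Kestrel vs Lumen: Lumen wins 14–13.
  Kestrel vs Juno: Juno wins 14–13.
  Citadel vs Delta: Citadel wins 27–0.
  Citadel vs Lumen: Citadel wins 27–0.
  Citadel vs Juno: Citadel wins 25–2.
  Delta vs Lumen: Lumen wins 27–0.
  Delta vs Juno: Juno wins 14–13.
  Lumen vs Juno: Lumen wins 25–2.
Copeland scores (wins − losses):
  Kestrel: 1 − 3 = -2
  Citadel: 4 − 0 = 4
  Delta: 0 − 4 = -4
  Lumen: 3 − 1 = 2
  Juno: 2 − 2 = 0
Citadel has the best Copeland score.

Citadel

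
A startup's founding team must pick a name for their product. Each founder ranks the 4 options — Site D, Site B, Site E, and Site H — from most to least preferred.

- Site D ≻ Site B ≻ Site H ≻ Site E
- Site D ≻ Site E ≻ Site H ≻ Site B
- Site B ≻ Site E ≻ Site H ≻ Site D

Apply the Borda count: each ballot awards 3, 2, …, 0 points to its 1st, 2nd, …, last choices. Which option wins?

Borda scores:
  Site D: 3 + 3 + 0 = 6
  Site B: 2 + 0 + 3 = 5
  Site E: 0 + 2 + 2 = 4
  Site H: 1 + 1 + 1 = 3
Site D has the highest total.

Site D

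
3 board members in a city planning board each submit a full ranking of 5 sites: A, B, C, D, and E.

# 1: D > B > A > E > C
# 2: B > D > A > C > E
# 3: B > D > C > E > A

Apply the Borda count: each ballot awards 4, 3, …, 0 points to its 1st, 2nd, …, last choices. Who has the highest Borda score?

B

Borda scores:
  A: 2 + 2 + 0 = 4
  B: 3 + 4 + 4 = 11
  C: 0 + 1 + 2 = 3
  D: 4 + 3 + 3 = 10
  E: 1 + 0 + 1 = 2
B has the highest total.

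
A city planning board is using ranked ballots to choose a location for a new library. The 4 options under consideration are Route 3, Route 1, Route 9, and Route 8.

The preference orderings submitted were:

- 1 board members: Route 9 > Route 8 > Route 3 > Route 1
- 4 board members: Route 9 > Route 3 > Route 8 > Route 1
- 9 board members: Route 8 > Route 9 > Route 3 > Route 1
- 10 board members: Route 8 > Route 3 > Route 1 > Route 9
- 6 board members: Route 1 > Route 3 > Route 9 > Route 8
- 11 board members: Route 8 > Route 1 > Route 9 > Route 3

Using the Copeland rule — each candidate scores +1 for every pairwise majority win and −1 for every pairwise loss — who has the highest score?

Route 8

Pairwise results:
  Route 3 vs Route 1: Route 3 wins 24–17.
  Route 3 vs Route 9: Route 9 wins 25–16.
  Route 3 vs Route 8: Route 8 wins 31–10.
  Route 1 vs Route 9: Route 1 wins 27–14.
  Route 1 vs Route 8: Route 8 wins 35–6.
  Route 9 vs Route 8: Route 8 wins 30–11.
Copeland scores (wins − losses):
  Route 3: 1 − 2 = -1
  Route 1: 1 − 2 = -1
  Route 9: 1 − 2 = -1
  Route 8: 3 − 0 = 3
Route 8 has the best Copeland score.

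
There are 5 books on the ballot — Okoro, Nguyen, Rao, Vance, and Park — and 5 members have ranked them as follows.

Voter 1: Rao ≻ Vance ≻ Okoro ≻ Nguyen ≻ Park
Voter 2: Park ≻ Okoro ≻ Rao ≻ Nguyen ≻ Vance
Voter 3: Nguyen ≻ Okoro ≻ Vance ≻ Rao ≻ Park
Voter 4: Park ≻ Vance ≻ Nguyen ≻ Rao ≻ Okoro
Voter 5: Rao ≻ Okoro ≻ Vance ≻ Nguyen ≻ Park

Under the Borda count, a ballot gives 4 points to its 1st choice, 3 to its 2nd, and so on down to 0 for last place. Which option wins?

Rao

Borda scores:
  Okoro: 2 + 3 + 3 + 0 + 3 = 11
  Nguyen: 1 + 1 + 4 + 2 + 1 = 9
  Rao: 4 + 2 + 1 + 1 + 4 = 12
  Vance: 3 + 0 + 2 + 3 + 2 = 10
  Park: 0 + 4 + 0 + 4 + 0 = 8
Rao has the highest total.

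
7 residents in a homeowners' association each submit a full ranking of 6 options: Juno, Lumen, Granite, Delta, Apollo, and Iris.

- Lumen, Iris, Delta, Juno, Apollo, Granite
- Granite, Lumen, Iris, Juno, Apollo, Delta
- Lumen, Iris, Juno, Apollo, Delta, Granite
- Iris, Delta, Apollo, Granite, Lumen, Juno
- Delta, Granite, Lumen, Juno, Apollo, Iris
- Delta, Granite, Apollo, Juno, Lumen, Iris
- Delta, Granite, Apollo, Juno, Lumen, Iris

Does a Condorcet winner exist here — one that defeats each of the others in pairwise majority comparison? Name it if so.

Head-to-head results (7 voters total):
Juno vs Lumen: Lumen wins 5–2.
Juno vs Granite: Granite wins 5–2.
Juno vs Delta: Delta wins 5–2.
Juno vs Apollo: Juno wins 4–3.
Juno vs Iris: Iris wins 4–3.
Lumen vs Granite: Granite wins 5–2.
Lumen vs Delta: Delta wins 4–3.
Lumen vs Apollo: Lumen wins 4–3.
Lumen vs Iris: Lumen wins 6–1.
Granite vs Delta: Delta wins 6–1.
Granite vs Apollo: Granite wins 4–3.
Granite vs Iris: Granite wins 4–3.
Delta vs Apollo: Delta wins 5–2.
Delta vs Iris: Iris wins 4–3.
Apollo vs Iris: Iris wins 4–3.
No candidate beats all others: Lumen beats Iris beats Delta beats Lumen, a majority cycle.

None — there is no Condorcet winner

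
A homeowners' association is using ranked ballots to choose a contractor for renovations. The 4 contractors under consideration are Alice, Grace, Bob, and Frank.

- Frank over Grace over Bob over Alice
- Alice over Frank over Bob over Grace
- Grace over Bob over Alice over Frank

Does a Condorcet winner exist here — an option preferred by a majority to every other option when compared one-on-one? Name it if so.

Head-to-head results (3 voters total):
Alice vs Grace: Grace wins 2–1.
Alice vs Bob: Bob wins 2–1.
Alice vs Frank: Alice wins 2–1.
Grace vs Bob: Grace wins 2–1.
Grace vs Frank: Frank wins 2–1.
Bob vs Frank: Frank wins 2–1.
No candidate beats all others: Alice beats Frank beats Grace beats Alice, a majority cycle.

No Condorcet winner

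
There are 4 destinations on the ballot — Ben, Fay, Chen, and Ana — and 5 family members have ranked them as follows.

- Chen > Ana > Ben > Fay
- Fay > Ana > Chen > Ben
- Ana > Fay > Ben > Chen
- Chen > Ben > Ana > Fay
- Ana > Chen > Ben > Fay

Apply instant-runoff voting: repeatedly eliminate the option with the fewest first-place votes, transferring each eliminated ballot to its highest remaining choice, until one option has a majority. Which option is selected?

Ana

Round 1: Chen 2, Ana 2, Fay 1, Ben 0. Ben has the fewest and is eliminated.
Round 2: Chen 2, Ana 2, Fay 1. Fay has the fewest and is eliminated.
Round 3: Ana 3, Chen 2. Ana has a majority.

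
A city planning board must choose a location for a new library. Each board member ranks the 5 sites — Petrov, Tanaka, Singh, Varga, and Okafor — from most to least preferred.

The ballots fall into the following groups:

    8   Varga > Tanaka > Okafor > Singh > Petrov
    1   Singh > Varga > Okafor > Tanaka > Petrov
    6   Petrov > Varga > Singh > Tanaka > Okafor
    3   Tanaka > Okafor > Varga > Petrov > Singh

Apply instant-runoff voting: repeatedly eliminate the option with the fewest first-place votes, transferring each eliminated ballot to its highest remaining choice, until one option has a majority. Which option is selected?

Varga

Round 1: Varga 8, Petrov 6, Tanaka 3, Singh 1, Okafor 0. Okafor has the fewest and is eliminated.
Round 2: Varga 8, Petrov 6, Tanaka 3, Singh 1. Singh has the fewest and is eliminated.
Round 3: Varga 9, Petrov 6, Tanaka 3. Tanaka has the fewest and is eliminated.
Round 4: Varga 12, Petrov 6. Varga has a majority.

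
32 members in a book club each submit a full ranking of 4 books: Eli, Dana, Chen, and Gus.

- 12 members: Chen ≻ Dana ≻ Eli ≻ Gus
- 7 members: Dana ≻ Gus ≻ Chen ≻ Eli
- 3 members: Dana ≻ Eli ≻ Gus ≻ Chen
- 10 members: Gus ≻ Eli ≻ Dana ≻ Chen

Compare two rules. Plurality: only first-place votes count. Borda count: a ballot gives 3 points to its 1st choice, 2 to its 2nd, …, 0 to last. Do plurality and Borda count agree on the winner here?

No

Plurality first-place counts: Eli 0, Dana 10, Chen 12, Gus 10 → Chen.
Borda totals: Eli 38, Dana 64, Chen 43, Gus 47 → Dana.
The two rules disagree: plurality picks Chen, Borda picks Dana.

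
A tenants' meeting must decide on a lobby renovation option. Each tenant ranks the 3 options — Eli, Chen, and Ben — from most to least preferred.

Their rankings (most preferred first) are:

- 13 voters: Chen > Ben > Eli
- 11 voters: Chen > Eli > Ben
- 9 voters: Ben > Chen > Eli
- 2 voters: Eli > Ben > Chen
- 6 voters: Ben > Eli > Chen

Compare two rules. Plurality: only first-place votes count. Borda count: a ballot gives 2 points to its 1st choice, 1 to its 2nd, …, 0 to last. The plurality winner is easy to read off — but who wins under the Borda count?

Chen

Plurality first-place counts: Eli 2, Chen 24, Ben 15 → Chen.
Borda totals: Eli 21, Chen 57, Ben 45 → Chen.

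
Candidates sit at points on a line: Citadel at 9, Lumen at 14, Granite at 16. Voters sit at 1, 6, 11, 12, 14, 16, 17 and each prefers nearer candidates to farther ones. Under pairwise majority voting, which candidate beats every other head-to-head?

With single-peaked preferences on a line, the Condorcet winner is the candidate closest to the median voter.
The median voter (position 12) is closest to Lumen at 14.
Check: Lumen vs Granite — voters closer to Lumen: 5 of 7.

Lumen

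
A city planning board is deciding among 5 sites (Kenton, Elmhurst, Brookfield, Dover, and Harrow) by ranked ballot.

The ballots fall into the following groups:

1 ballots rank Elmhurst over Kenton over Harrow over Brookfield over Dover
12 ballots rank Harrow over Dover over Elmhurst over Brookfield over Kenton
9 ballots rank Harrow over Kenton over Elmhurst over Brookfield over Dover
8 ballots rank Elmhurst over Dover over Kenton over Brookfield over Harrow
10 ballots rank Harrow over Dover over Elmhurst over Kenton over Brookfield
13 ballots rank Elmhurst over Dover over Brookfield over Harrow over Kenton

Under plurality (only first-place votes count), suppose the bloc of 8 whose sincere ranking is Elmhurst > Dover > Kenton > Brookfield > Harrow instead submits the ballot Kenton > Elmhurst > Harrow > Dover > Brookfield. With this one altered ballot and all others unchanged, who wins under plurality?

Harrow

First-place totals with the altered ballot: Kenton 8, Elmhurst 14, Brookfield 0, Dover 0, Harrow 31.
The winner is unchanged: still Harrow.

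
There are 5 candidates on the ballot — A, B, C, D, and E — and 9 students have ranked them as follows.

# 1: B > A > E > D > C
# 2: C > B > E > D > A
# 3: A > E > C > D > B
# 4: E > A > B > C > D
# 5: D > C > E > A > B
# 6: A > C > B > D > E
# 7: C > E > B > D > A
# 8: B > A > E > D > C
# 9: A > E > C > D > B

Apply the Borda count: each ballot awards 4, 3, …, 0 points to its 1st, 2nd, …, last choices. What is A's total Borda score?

Borda scores:
  A: 3 + 0 + 4 + 3 + 1 + 4 + 0 + 3 + 4 = 22
  B: 4 + 3 + 0 + 2 + 0 + 2 + 2 + 4 + 0 = 17
  C: 0 + 4 + 2 + 1 + 3 + 3 + 4 + 0 + 2 = 19
  D: 1 + 1 + 1 + 0 + 4 + 1 + 1 + 1 + 1 = 11
  E: 2 + 2 + 3 + 4 + 2 + 0 + 3 + 2 + 3 = 21

22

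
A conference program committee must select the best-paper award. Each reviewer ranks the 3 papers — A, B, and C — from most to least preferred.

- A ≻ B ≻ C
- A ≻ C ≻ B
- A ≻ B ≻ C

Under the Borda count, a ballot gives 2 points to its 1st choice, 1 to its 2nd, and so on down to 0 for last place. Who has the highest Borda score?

A

Borda scores:
  A: 2 + 2 + 2 = 6
  B: 1 + 0 + 1 = 2
  C: 0 + 1 + 0 = 1
A has the highest total.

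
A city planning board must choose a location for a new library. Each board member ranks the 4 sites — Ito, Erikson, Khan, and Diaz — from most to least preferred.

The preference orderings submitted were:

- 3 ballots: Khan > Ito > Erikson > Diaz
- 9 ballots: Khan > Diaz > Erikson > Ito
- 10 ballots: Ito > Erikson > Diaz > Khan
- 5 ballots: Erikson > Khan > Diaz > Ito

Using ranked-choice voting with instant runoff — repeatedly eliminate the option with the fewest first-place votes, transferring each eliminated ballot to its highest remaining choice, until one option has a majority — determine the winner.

Round 1: Khan 12, Ito 10, Erikson 5, Diaz 0. Diaz has the fewest and is eliminated.
Round 2: Khan 12, Ito 10, Erikson 5. Erikson has the fewest and is eliminated.
Round 3: Khan 17, Ito 10. Khan has a majority.

Khan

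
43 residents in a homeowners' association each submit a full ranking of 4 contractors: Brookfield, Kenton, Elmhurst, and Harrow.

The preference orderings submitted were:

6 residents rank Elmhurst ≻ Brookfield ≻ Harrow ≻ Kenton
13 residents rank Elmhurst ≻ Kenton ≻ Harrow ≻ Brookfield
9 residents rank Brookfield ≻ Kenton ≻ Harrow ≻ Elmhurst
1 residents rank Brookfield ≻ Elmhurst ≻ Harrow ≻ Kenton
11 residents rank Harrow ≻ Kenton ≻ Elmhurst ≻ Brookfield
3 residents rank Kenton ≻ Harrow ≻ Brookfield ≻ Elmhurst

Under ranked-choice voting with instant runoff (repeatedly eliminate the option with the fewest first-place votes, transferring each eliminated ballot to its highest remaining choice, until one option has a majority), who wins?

Harrow

Round 1: Elmhurst 19, Harrow 11, Brookfield 10, Kenton 3. Kenton has the fewest and is eliminated.
Round 2: Elmhurst 19, Harrow 14, Brookfield 10. Brookfield has the fewest and is eliminated.
Round 3: Harrow 23, Elmhurst 20. Harrow has a majority.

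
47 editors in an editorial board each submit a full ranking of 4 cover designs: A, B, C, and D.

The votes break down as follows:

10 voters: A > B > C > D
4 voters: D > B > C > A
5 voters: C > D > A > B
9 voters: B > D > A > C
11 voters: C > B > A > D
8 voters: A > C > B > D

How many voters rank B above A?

Ballots ranking B above A: 4+9+11 = 24.
Ballots ranking A above B: 10+5+8 = 23.
So 24 of 47 voters prefer B to A.

24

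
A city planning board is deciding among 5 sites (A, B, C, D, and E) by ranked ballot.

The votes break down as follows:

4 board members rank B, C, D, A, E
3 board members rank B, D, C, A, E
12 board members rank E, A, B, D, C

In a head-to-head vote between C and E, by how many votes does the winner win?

Ballots ranking C above E: 4+3 = 7.
Ballots ranking E above C: 12.
E wins 12–7, a margin of 5.

5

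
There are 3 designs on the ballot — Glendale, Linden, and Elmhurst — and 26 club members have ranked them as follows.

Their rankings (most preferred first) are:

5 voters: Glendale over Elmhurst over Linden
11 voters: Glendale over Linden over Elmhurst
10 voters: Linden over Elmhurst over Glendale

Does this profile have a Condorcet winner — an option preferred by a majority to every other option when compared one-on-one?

Yes

Head-to-head results (26 voters total):
Glendale vs Linden: Glendale wins 16–10.
Glendale vs Elmhurst: Glendale wins 16–10.
Linden vs Elmhurst: Linden wins 21–5.
Glendale beats each rival — Linden (16–10), Elmhurst (16–10) — so Glendale is the Condorcet winner.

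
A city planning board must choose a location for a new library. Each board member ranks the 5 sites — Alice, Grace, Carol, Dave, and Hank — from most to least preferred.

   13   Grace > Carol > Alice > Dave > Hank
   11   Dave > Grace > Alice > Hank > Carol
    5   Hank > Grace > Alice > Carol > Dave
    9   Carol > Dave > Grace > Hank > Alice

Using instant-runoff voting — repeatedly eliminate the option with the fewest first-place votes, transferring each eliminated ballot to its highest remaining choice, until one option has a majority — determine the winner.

Round 1: Grace 13, Dave 11, Carol 9, Hank 5, Alice 0. Alice has the fewest and is eliminated.
Round 2: Grace 13, Dave 11, Carol 9, Hank 5. Hank has the fewest and is eliminated.
Round 3: Grace 18, Dave 11, Carol 9. Carol has the fewest and is eliminated.
Round 4: Dave 20, Grace 18. Dave has a majority.

Dave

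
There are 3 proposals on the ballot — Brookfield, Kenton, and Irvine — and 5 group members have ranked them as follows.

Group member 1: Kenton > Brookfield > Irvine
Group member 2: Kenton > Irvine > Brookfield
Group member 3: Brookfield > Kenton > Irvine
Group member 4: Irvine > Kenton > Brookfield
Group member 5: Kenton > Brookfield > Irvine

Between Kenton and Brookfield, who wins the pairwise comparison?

Kenton

Ballots ranking Kenton above Brookfield: 4.
Ballots ranking Brookfield above Kenton: 1.
Kenton wins the head-to-head, 4–1.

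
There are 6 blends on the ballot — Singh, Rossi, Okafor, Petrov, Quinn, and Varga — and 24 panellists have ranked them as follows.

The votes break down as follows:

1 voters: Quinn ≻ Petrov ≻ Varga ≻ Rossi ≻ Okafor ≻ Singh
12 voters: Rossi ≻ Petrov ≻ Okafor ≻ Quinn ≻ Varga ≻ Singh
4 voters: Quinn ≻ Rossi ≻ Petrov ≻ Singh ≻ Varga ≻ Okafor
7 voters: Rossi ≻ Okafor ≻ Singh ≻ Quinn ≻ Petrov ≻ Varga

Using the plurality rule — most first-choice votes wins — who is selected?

Rossi

First-place vote totals:
  Singh: 0
  Rossi: 19
  Okafor: 0
  Petrov: 0
  Quinn: 5
  Varga: 0
Rossi has the most first-place votes.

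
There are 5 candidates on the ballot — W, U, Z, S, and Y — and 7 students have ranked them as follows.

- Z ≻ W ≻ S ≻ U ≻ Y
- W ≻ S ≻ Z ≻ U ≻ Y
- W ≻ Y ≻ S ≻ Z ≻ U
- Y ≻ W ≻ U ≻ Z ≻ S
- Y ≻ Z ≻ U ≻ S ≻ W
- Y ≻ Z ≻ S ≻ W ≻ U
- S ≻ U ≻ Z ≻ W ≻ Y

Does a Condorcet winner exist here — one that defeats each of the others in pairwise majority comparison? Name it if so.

No Condorcet winner

Head-to-head results (7 voters total):
W vs U: W wins 5–2.
W vs Z: Z wins 4–3.
W vs S: W wins 4–3.
W vs Y: W wins 4–3.
U vs Z: Z wins 5–2.
U vs S: S wins 5–2.
U vs Y: Y wins 4–3.
Z vs S: Z wins 4–3.
Z vs Y: Y wins 4–3.
S vs Y: Y wins 4–3.
No candidate beats all others: W beats Y beats Z beats W, a majority cycle.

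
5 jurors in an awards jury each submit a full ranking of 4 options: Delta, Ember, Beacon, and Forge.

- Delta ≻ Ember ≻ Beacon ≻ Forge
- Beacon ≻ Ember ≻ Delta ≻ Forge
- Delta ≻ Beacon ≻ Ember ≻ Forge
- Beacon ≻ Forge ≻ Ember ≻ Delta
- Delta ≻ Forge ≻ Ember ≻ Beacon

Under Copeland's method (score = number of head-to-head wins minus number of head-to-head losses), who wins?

Delta

Pairwise results:
  Delta vs Ember: Delta wins 3–2.
  Delta vs Beacon: Delta wins 3–2.
  Delta vs Forge: Delta wins 4–1.
  Ember vs Beacon: Beacon wins 3–2.
  Ember vs Forge: Ember wins 3–2.
  Beacon vs Forge: Beacon wins 4–1.
Copeland scores (wins − losses):
  Delta: 3 − 0 = 3
  Ember: 1 − 2 = -1
  Beacon: 2 − 1 = 1
  Forge: 0 − 3 = -3
Delta has the best Copeland score.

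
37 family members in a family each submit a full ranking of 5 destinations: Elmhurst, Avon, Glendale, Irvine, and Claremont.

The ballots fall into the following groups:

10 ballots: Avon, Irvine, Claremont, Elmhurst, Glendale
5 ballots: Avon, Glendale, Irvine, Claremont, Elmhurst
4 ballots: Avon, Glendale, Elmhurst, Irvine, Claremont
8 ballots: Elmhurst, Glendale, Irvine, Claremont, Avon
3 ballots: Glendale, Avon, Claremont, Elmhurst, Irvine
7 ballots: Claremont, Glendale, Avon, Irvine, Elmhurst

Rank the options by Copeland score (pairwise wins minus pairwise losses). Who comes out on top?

Pairwise results:
  Elmhurst vs Avon: Avon wins 29–8.
  Elmhurst vs Glendale: Glendale wins 19–18.
  Elmhurst vs Irvine: Irvine wins 22–15.
  Elmhurst vs Claremont: Claremont wins 25–12.
  Avon vs Glendale: Avon wins 19–18.
  Avon vs Irvine: Avon wins 29–8.
  Avon vs Claremont: Avon wins 22–15.
  Glendale vs Irvine: Glendale wins 27–10.
  Glendale vs Claremont: Glendale wins 20–17.
  Irvine vs Claremont: Irvine wins 27–10.
Copeland scores (wins − losses):
  Elmhurst: 0 − 4 = -4
  Avon: 4 − 0 = 4
  Glendale: 3 − 1 = 2
  Irvine: 2 − 2 = 0
  Claremont: 1 − 3 = -2
Avon has the best Copeland score.

Avon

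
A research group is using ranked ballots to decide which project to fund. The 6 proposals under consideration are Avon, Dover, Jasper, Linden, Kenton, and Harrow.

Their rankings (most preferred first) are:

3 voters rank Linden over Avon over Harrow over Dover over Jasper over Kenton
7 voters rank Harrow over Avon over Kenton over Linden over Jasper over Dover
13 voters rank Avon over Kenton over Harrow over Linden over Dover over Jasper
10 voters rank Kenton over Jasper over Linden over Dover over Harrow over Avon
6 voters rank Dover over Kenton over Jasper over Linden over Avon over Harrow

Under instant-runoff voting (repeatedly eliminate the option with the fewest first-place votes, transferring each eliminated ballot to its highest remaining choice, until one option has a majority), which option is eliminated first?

Jasper

Round 1: Avon 13, Kenton 10, Harrow 7, Dover 6, Linden 3, Jasper 0. Jasper has the fewest and is eliminated.
Round 2: Avon 13, Kenton 10, Harrow 7, Dover 6, Linden 3. Linden has the fewest and is eliminated.
Round 3: Avon 16, Kenton 10, Harrow 7, Dover 6. Dover has the fewest and is eliminated.
Round 4: Avon 16, Kenton 16, Harrow 7. Harrow has the fewest and is eliminated.
Round 5: Avon 23, Kenton 16. Avon has a majority.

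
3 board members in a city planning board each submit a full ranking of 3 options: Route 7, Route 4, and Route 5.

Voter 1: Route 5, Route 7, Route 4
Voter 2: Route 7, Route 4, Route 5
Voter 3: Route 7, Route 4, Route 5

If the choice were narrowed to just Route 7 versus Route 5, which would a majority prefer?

Route 7

Ballots ranking Route 7 above Route 5: 2.
Ballots ranking Route 5 above Route 7: 1.
Route 7 wins the head-to-head, 2–1.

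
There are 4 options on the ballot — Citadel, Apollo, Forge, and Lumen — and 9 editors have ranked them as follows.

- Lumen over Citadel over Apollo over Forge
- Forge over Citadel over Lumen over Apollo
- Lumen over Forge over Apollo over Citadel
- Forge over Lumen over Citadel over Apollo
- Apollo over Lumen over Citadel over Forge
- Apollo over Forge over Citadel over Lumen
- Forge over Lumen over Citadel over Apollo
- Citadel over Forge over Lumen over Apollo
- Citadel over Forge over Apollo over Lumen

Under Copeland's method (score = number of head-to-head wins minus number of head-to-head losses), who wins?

Pairwise results:
  Citadel vs Apollo: Citadel wins 6–3.
  Citadel vs Forge: Forge wins 5–4.
  Citadel vs Lumen: Lumen wins 5–4.
  Apollo vs Forge: Forge wins 6–3.
  Apollo vs Lumen: Lumen wins 6–3.
  Forge vs Lumen: Forge wins 6–3.
Copeland scores (wins − losses):
  Citadel: 1 − 2 = -1
  Apollo: 0 − 3 = -3
  Forge: 3 − 0 = 3
  Lumen: 2 − 1 = 1
Forge has the best Copeland score.

Forge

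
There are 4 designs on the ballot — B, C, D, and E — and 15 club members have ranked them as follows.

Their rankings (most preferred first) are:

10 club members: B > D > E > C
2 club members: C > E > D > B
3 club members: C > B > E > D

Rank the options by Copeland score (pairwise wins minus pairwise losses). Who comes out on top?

Pairwise results:
  B vs C: B wins 10–5.
  B vs D: B wins 13–2.
  B vs E: B wins 13–2.
  C vs D: D wins 10–5.
  C vs E: E wins 10–5.
  D vs E: D wins 10–5.
Copeland scores (wins − losses):
  B: 3 − 0 = 3
  C: 0 − 3 = -3
  D: 2 − 1 = 1
  E: 1 − 2 = -1
B has the best Copeland score.

B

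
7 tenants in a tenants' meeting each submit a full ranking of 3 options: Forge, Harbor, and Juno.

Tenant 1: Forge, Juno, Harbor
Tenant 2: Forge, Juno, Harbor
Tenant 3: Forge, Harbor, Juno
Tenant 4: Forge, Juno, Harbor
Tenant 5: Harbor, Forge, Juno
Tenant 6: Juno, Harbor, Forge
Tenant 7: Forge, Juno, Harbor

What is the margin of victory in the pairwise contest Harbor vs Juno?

Ballots ranking Harbor above Juno: 2.
Ballots ranking Juno above Harbor: 5.
Juno wins 5–2, a margin of 3.

3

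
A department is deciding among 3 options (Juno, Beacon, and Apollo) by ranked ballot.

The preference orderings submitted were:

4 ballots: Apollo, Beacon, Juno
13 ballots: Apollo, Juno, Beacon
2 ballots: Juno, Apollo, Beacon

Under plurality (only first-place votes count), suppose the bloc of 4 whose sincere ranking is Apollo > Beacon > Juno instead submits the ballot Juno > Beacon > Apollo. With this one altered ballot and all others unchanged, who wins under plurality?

First-place totals with the altered ballot: Juno 6, Beacon 0, Apollo 13.
The winner is unchanged: still Apollo.

Apollo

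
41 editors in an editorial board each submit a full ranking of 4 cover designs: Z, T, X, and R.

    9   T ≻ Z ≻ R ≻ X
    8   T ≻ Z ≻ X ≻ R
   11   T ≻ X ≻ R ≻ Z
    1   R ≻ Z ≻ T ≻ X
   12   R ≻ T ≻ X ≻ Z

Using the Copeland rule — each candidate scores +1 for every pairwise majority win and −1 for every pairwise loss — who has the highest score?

Pairwise results:
  Z vs T: T wins 40–1.
  Z vs X: X wins 23–18.
  Z vs R: R wins 24–17.
  T vs X: T wins 41–0.
  T vs R: T wins 28–13.
  X vs R: R wins 22–19.
Copeland scores (wins − losses):
  Z: 0 − 3 = -3
  T: 3 − 0 = 3
  X: 1 − 2 = -1
  R: 2 − 1 = 1
T has the best Copeland score.

T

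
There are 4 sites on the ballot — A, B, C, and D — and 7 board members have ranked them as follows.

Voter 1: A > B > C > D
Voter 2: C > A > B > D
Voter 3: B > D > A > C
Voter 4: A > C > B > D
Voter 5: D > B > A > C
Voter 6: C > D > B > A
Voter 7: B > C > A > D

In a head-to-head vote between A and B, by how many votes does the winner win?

Ballots ranking A above B: 3.
Ballots ranking B above A: 4.
B wins 4–3, a margin of 1.

1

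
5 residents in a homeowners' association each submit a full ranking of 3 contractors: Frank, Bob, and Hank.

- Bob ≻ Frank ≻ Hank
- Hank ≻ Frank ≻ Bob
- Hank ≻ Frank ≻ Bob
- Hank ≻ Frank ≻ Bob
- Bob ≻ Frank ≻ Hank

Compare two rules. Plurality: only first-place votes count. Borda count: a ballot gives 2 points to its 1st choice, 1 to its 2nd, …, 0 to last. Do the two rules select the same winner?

Plurality first-place counts: Frank 0, Bob 2, Hank 3 → Hank.
Borda totals: Frank 5, Bob 4, Hank 6 → Hank.
The two rules agree on Hank.

Yes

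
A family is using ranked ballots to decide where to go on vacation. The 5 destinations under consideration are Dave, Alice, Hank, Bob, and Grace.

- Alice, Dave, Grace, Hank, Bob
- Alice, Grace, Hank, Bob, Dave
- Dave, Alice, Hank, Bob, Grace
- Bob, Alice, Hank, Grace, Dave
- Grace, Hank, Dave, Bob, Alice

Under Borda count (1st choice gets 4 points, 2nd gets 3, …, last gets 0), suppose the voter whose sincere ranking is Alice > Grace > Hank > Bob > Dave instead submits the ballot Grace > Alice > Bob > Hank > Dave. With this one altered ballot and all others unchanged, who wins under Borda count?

Borda totals with the altered ballot: Dave 9, Alice 13, Hank 9, Bob 8, Grace 11.
The winner is unchanged: still Alice.

Alice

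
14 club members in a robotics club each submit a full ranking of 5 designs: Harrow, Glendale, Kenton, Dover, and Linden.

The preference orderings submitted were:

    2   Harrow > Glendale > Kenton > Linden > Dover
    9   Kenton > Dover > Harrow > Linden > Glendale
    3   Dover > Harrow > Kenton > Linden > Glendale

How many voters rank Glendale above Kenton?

Ballots ranking Glendale above Kenton: 2.
Ballots ranking Kenton above Glendale: 9+3 = 12.
So 2 of 14 voters prefer Glendale to Kenton.

2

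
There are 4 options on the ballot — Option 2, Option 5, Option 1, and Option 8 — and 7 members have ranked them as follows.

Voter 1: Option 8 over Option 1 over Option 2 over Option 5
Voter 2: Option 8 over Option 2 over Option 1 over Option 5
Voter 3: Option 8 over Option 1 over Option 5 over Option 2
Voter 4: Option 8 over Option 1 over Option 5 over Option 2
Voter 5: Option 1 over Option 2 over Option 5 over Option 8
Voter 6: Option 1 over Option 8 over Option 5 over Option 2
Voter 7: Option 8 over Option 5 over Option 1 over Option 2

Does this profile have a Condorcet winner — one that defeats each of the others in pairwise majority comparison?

Yes

Head-to-head results (7 voters total):
Option 2 vs Option 5: Option 5 wins 4–3.
Option 2 vs Option 1: Option 1 wins 6–1.
Option 2 vs Option 8: Option 8 wins 6–1.
Option 5 vs Option 1: Option 1 wins 6–1.
Option 5 vs Option 8: Option 8 wins 6–1.
Option 1 vs Option 8: Option 8 wins 5–2.
Option 8 beats each rival — Option 2 (6–1), Option 5 (6–1), Option 1 (5–2) — so Option 8 is the Condorcet winner.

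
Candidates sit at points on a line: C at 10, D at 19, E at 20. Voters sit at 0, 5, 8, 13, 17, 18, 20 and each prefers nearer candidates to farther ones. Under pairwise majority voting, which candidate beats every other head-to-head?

With single-peaked preferences on a line, the Condorcet winner is the candidate closest to the median voter.
The median voter (position 13) is closest to C at 10.
Check: C vs E — voters closer to C: 4 of 7.

C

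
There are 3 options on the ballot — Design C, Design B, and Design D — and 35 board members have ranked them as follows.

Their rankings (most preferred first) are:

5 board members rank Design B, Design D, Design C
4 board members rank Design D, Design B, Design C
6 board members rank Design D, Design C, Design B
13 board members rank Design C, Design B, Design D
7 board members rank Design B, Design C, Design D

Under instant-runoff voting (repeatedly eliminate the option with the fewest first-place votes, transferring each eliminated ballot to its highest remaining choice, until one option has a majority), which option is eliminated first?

Design D

Round 1: Design C 13, Design B 12, Design D 10. Design D has the fewest and is eliminated.
Round 2: Design C 19, Design B 16. Design C has a majority.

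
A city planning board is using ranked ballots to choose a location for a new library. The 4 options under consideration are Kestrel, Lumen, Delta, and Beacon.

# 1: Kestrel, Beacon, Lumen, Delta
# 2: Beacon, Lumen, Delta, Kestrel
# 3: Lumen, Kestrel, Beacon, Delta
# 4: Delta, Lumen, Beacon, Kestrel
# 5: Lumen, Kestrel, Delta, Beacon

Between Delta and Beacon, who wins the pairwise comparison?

Ballots ranking Delta above Beacon: 2.
Ballots ranking Beacon above Delta: 3.
Beacon wins the head-to-head, 3–2.

Beacon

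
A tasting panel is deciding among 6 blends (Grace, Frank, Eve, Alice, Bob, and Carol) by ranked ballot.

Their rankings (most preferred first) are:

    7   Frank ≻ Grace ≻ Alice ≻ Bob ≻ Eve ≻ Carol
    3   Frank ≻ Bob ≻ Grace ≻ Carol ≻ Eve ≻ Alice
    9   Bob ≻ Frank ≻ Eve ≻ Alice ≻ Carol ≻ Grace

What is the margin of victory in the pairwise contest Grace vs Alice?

1

Ballots ranking Grace above Alice: 7+3 = 10.
Ballots ranking Alice above Grace: 9.
Grace wins 10–9, a margin of 1.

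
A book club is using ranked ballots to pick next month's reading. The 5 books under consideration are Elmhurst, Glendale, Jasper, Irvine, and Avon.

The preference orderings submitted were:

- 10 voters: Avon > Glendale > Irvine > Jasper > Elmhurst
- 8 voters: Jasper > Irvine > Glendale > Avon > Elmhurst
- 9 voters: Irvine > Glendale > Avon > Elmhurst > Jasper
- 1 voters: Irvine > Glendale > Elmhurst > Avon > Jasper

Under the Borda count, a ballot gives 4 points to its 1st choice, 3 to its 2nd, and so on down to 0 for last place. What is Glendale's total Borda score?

76

Borda scores:
  Elmhurst: 10·0 + 8·0 + 9·1 + 2 = 11
  Glendale: 10·3 + 8·2 + 9·3 + 3 = 76
  Jasper: 10·1 + 8·4 + 9·0 + 0 = 42
  Irvine: 10·2 + 8·3 + 9·4 + 4 = 84
  Avon: 10·4 + 8·1 + 9·2 + 1 = 67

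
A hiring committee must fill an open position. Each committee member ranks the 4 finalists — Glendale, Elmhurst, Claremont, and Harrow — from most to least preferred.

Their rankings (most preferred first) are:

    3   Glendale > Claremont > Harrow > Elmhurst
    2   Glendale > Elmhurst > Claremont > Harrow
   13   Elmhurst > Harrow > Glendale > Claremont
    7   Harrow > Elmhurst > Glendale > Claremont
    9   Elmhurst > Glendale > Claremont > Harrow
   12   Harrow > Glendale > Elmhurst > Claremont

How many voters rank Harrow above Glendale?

32

Ballots ranking Harrow above Glendale: 13+7+12 = 32.
Ballots ranking Glendale above Harrow: 3+2+9 = 14.
So 32 of 46 voters prefer Harrow to Glendale.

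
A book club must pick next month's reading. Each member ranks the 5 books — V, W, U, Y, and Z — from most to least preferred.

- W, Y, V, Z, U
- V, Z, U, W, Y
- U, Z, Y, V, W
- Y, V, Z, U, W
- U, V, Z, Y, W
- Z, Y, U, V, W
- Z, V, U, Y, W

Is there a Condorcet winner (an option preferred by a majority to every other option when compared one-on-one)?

Head-to-head results (7 voters total):
V vs W: V wins 6–1.
V vs U: V wins 4–3.
V vs Y: Y wins 4–3.
V vs Z: V wins 4–3.
W vs U: U wins 6–1.
W vs Y: Y wins 5–2.
W vs Z: Z wins 6–1.
U vs Y: U wins 4–3.
U vs Z: Z wins 5–2.
Y vs Z: Z wins 5–2.
No candidate beats all others: V beats U beats Y beats V, a majority cycle.

No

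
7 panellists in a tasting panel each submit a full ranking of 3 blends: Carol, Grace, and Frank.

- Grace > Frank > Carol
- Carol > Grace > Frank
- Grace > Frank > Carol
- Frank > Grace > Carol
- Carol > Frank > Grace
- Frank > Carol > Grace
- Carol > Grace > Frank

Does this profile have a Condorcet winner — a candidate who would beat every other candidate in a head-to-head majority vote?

Head-to-head results (7 voters total):
Carol vs Grace: Carol wins 4–3.
Carol vs Frank: Frank wins 4–3.
Grace vs Frank: Grace wins 4–3.
No candidate beats all others: Carol beats Grace beats Frank beats Carol, a majority cycle.

No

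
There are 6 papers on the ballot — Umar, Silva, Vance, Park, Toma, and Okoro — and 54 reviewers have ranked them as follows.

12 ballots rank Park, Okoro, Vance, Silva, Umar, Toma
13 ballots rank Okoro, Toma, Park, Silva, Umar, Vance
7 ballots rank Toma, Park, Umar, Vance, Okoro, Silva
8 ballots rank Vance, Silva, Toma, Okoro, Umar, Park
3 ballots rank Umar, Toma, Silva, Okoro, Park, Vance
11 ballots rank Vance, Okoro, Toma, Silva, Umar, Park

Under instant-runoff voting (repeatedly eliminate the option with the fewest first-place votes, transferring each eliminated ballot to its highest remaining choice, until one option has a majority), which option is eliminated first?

Round 1: Vance 19, Okoro 13, Park 12, Toma 7, Umar 3, Silva 0. Silva has the fewest and is eliminated.
Round 2: Vance 19, Okoro 13, Park 12, Toma 7, Umar 3. Umar has the fewest and is eliminated.
Round 3: Vance 19, Okoro 13, Park 12, Toma 10. Toma has the fewest and is eliminated.
Round 4: Vance 19, Park 19, Okoro 16. Okoro has the fewest and is eliminated.
Round 5: Park 35, Vance 19. Park has a majority.

Silva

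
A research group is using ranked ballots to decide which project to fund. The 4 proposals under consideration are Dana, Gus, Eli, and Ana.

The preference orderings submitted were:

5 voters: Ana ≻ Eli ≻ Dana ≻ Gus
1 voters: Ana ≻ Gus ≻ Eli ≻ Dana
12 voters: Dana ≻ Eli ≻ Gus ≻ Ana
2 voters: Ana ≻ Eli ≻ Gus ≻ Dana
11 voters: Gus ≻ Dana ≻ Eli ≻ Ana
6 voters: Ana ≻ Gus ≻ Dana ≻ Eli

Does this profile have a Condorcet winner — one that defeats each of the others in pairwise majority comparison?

Head-to-head results (37 voters total):
Dana vs Gus: Gus wins 20–17.
Dana vs Eli: Dana wins 29–8.
Dana vs Ana: Dana wins 23–14.
Gus vs Eli: Eli wins 19–18.
Gus vs Ana: Gus wins 23–14.
Eli vs Ana: Eli wins 23–14.
No candidate beats all others: Dana beats Eli beats Gus beats Dana, a majority cycle.

No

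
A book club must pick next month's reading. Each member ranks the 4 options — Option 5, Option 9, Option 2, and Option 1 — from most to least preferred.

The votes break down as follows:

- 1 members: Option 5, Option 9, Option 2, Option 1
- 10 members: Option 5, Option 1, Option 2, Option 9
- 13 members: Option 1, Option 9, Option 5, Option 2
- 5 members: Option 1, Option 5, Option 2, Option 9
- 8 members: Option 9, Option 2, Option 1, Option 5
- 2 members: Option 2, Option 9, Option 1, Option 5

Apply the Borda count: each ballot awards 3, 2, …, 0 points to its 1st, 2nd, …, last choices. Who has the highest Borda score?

Option 1

Borda scores:
  Option 5: 3 + 10·3 + 13·1 + 5·2 + 8·0 + 2·0 = 56
  Option 9: 2 + 10·0 + 13·2 + 5·0 + 8·3 + 2·2 = 56
  Option 2: 1 + 10·1 + 13·0 + 5·1 + 8·2 + 2·3 = 38
  Option 1: 0 + 10·2 + 13·3 + 5·3 + 8·1 + 2·1 = 84
Option 1 has the highest total.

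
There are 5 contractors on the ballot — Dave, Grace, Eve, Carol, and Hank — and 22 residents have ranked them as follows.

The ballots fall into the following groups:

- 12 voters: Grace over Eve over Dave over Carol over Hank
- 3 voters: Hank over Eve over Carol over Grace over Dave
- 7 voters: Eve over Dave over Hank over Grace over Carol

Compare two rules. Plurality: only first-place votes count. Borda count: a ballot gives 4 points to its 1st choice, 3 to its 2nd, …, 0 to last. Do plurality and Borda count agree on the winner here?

No

Plurality first-place counts: Dave 0, Grace 12, Eve 7, Carol 0, Hank 3 → Grace.
Borda totals: Dave 45, Grace 58, Eve 73, Carol 18, Hank 26 → Eve.
The two rules disagree: plurality picks Grace, Borda picks Eve.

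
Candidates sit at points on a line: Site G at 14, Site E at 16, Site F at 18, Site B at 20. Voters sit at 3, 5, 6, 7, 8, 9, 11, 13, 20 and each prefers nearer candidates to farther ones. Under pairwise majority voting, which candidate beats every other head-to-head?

With single-peaked preferences on a line, the Condorcet winner is the candidate closest to the median voter.
The median voter (position 8) is closest to Site G at 14.
Check: Site G vs Site E — voters closer to Site G: 8 of 9.

Site G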